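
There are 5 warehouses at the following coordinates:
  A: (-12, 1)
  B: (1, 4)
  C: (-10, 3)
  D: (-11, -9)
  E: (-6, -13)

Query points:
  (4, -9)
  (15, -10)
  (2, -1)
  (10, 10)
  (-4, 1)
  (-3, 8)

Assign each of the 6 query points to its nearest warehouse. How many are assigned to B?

5

(4, -9) — d² to each: A:356, B:178, C:340, D:225, E:116 → nearest is E
(15, -10) — d² to each: A:850, B:392, C:794, D:677, E:450 → nearest is B
(2, -1) — d² to each: A:200, B:26, C:160, D:233, E:208 → nearest is B
(10, 10) — d² to each: A:565, B:117, C:449, D:802, E:785 → nearest is B
(-4, 1) — d² to each: A:64, B:34, C:40, D:149, E:200 → nearest is B
(-3, 8) — d² to each: A:130, B:32, C:74, D:353, E:450 → nearest is B
5 of the 6 points have B as nearest.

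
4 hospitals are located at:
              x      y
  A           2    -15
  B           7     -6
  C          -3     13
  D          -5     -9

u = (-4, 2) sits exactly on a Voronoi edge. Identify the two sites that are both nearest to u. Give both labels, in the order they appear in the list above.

Squared distances from u to each site:
|uA|² = (-4−2)² + (2−(-15))² = 36 + 289 = 325
|uB|² = (-4−7)² + (2−(-6))² = 121 + 64 = 185
|uC|² = (-4−(-3))² + (2−13)² = 1 + 121 = 122
|uD|² = (-4−(-5))² + (2−(-9))² = 1 + 121 = 122
u is equidistant from C and D (both at squared distance 122), and every other site is strictly farther — so u lies on the C–D Voronoi edge.

C and D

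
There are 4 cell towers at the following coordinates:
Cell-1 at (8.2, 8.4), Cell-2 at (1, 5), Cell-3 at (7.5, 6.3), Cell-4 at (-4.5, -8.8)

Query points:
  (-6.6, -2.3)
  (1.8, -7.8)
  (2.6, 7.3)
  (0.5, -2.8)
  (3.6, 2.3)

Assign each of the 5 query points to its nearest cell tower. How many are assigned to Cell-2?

2

(-6.6, -2.3) — d² to each: Cell-1:333.53, Cell-2:111.05, Cell-3:272.77, Cell-4:46.66 → nearest is Cell-4
(1.8, -7.8) — d² to each: Cell-1:303.4, Cell-2:164.48, Cell-3:231.3, Cell-4:40.69 → nearest is Cell-4
(2.6, 7.3) — d² to each: Cell-1:32.57, Cell-2:7.85, Cell-3:25.01, Cell-4:309.62 → nearest is Cell-2
(0.5, -2.8) — d² to each: Cell-1:184.73, Cell-2:61.09, Cell-3:131.81, Cell-4:61 → nearest is Cell-4
(3.6, 2.3) — d² to each: Cell-1:58.37, Cell-2:14.05, Cell-3:31.21, Cell-4:188.82 → nearest is Cell-2
2 of the 5 points have Cell-2 as nearest.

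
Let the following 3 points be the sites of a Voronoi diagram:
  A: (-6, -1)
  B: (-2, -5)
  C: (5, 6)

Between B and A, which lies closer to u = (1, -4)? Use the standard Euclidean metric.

B

Compare squared distances:
|uB|² = (1−(-2))² + (-4−(-5))² = 9 + 1 = 10
|uA|² = (1−(-6))² + (-4−(-1))² = 49 + 9 = 58
10 < 58, so B is closer.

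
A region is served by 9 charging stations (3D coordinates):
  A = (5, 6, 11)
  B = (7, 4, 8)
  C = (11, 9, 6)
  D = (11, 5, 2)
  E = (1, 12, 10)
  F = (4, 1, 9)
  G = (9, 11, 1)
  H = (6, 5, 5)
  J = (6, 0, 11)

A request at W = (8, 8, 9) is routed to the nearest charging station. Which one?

A

Since √ is increasing, it suffices to compare squared distances:
|WA|² = 9 + 4 + 4 = 17
|WB|² = 1 + 16 + 1 = 18
|WC|² = 9 + 1 + 9 = 19
|WD|² = 9 + 9 + 49 = 67
|WE|² = 49 + 16 + 1 = 66
|WF|² = 16 + 49 + 0 = 65
|WG|² = 1 + 9 + 64 = 74
|WH|² = 4 + 9 + 16 = 29
|WJ|² = 4 + 64 + 4 = 72
The smallest is to A, so W lies in the Voronoi region of A.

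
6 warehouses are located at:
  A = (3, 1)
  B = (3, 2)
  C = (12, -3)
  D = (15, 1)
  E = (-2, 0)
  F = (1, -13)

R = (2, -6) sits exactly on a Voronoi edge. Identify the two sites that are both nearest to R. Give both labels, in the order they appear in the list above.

Squared distances from R to each site:
|RA|² = (2−3)² + (-6−1)² = 1 + 49 = 50
|RB|² = (2−3)² + (-6−2)² = 1 + 64 = 65
|RC|² = (2−12)² + (-6−(-3))² = 100 + 9 = 109
|RD|² = (2−15)² + (-6−1)² = 169 + 49 = 218
|RE|² = (2−(-2))² + (-6−0)² = 16 + 36 = 52
|RF|² = (2−1)² + (-6−(-13))² = 1 + 49 = 50
R is equidistant from A and F (both at squared distance 50), and every other site is strictly farther — so R lies on the A–F Voronoi edge.

A and F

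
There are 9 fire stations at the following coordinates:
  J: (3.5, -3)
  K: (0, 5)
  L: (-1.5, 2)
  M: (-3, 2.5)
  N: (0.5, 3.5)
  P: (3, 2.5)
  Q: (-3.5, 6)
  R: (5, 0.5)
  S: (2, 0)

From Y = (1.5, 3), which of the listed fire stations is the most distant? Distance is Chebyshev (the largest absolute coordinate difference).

d(Y,J) = max(2, 6) = 6
d(Y,K) = max(1.5, 2) = 2
d(Y,L) = max(3, 1) = 3
d(Y,M) = max(4.5, 0.5) = 4.5
d(Y,N) = max(1, 0.5) = 1
d(Y,P) = max(1.5, 0.5) = 1.5
d(Y,Q) = max(5, 3) = 5
d(Y,R) = max(3.5, 2.5) = 3.5
d(Y,S) = max(0.5, 3) = 3
The largest is to J.

J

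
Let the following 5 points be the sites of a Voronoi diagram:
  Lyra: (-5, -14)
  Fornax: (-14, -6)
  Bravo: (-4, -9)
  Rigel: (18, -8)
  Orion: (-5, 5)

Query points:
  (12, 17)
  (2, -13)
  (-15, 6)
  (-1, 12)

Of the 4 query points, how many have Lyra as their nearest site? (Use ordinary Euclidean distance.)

1

(12, 17) — d² to each: Lyra:1250, Fornax:1205, Bravo:932, Rigel:661, Orion:433 → nearest is Orion
(2, -13) — d² to each: Lyra:50, Fornax:305, Bravo:52, Rigel:281, Orion:373 → nearest is Lyra
(-15, 6) — d² to each: Lyra:500, Fornax:145, Bravo:346, Rigel:1285, Orion:101 → nearest is Orion
(-1, 12) — d² to each: Lyra:692, Fornax:493, Bravo:450, Rigel:761, Orion:65 → nearest is Orion
1 of the 4 points has Lyra as nearest.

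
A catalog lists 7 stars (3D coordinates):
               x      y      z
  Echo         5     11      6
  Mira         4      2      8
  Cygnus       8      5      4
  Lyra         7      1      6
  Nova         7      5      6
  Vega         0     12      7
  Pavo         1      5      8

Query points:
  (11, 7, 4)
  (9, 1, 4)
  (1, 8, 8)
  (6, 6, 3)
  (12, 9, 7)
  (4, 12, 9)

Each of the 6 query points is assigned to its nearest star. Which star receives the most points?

Cygnus

(11, 7, 4) — d² to each: Echo:56, Mira:90, Cygnus:13, Lyra:56, Nova:24, Vega:155, Pavo:120 → nearest is Cygnus
(9, 1, 4) — d² to each: Echo:120, Mira:42, Cygnus:17, Lyra:8, Nova:24, Vega:211, Pavo:96 → nearest is Lyra
(1, 8, 8) — d² to each: Echo:29, Mira:45, Cygnus:74, Lyra:89, Nova:49, Vega:18, Pavo:9 → nearest is Pavo
(6, 6, 3) — d² to each: Echo:35, Mira:45, Cygnus:6, Lyra:35, Nova:11, Vega:88, Pavo:51 → nearest is Cygnus
(12, 9, 7) — d² to each: Echo:54, Mira:114, Cygnus:41, Lyra:90, Nova:42, Vega:153, Pavo:138 → nearest is Cygnus
(4, 12, 9) — d² to each: Echo:11, Mira:101, Cygnus:90, Lyra:139, Nova:67, Vega:20, Pavo:59 → nearest is Echo
Tally — Echo:1, Cygnus:3, Lyra:1, Pavo:1. Cygnus captures the most (3).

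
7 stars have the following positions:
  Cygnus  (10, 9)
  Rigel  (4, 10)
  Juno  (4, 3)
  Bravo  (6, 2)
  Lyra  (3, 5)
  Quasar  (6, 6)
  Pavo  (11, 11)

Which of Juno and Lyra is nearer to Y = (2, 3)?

Compare squared distances:
d²(Y, Juno) = (2−4)² + (3−3)² = 4 + 0 = 4
d²(Y, Lyra) = (2−3)² + (3−5)² = 1 + 4 = 5
4 < 5, so Juno is closer.

Juno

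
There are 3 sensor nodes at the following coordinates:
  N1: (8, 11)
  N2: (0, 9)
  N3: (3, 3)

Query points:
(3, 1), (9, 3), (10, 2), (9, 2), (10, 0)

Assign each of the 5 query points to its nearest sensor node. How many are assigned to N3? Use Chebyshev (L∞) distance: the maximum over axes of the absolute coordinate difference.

(3, 1) — d to each: N1:10, N2:8, N3:2 → nearest is N3
(9, 3) — d to each: N1:8, N2:9, N3:6 → nearest is N3
(10, 2) — d to each: N1:9, N2:10, N3:7 → nearest is N3
(9, 2) — d to each: N1:9, N2:9, N3:6 → nearest is N3
(10, 0) — d to each: N1:11, N2:10, N3:7 → nearest is N3
5 of the 5 points have N3 as nearest.

5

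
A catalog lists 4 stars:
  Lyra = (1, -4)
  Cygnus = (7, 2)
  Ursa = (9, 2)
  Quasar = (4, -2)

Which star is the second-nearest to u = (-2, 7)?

Quasar

Since √ is increasing, it suffices to compare squared distances:
d²(u, Lyra) = (-2−1)² + (7−(-4))² = 9 + 121 = 130
d²(u, Cygnus) = (-2−7)² + (7−2)² = 81 + 25 = 106
d²(u, Ursa) = (-2−9)² + (7−2)² = 121 + 25 = 146
d²(u, Quasar) = (-2−4)² + (7−(-2))² = 36 + 81 = 117
Sorted ascending: Cygnus, Quasar, Lyra, … — the second-nearest is Quasar.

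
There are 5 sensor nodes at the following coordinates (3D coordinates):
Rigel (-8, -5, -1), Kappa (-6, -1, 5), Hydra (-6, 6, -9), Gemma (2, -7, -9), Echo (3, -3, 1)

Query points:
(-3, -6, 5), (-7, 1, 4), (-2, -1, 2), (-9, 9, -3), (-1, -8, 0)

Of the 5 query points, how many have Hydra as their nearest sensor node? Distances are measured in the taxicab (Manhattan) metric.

(-3, -6, 5) — d to each: Rigel:12, Kappa:8, Hydra:29, Gemma:20, Echo:13 → nearest is Kappa
(-7, 1, 4) — d to each: Rigel:12, Kappa:4, Hydra:19, Gemma:30, Echo:17 → nearest is Kappa
(-2, -1, 2) — d to each: Rigel:13, Kappa:7, Hydra:22, Gemma:21, Echo:8 → nearest is Kappa
(-9, 9, -3) — d to each: Rigel:17, Kappa:21, Hydra:12, Gemma:33, Echo:28 → nearest is Hydra
(-1, -8, 0) — d to each: Rigel:11, Kappa:17, Hydra:28, Gemma:13, Echo:10 → nearest is Echo
1 of the 5 points has Hydra as nearest.

1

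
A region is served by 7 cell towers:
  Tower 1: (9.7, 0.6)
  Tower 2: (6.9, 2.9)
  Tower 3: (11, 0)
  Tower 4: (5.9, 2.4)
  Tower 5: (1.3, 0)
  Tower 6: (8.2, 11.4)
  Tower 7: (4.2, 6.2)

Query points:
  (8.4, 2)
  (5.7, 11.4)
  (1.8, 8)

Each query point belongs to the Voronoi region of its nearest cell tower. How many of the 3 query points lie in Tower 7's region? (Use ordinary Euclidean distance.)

(8.4, 2) — d² to each: Tower 1:3.65, Tower 2:3.06, Tower 3:10.76, Tower 4:6.41, Tower 5:54.41, Tower 6:88.4, Tower 7:35.28 → nearest is Tower 2
(5.7, 11.4) — d² to each: Tower 1:132.64, Tower 2:73.69, Tower 3:158.05, Tower 4:81.04, Tower 5:149.32, Tower 6:6.25, Tower 7:29.29 → nearest is Tower 6
(1.8, 8) — d² to each: Tower 1:117.17, Tower 2:52.02, Tower 3:148.64, Tower 4:48.17, Tower 5:64.25, Tower 6:52.52, Tower 7:9 → nearest is Tower 7
1 of the 3 points has Tower 7 as nearest.

1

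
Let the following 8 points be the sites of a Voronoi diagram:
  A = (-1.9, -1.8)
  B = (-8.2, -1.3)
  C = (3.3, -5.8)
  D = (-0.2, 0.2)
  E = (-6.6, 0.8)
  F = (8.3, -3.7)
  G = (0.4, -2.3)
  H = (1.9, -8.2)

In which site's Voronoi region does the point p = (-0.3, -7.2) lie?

H

Since √ is increasing, it suffices to compare squared distances:
|pA|² = (-0.3−(-1.9))² + (-7.2−(-1.8))² = 2.56 + 29.16 = 31.72
|pB|² = (-0.3−(-8.2))² + (-7.2−(-1.3))² = 62.41 + 34.81 = 97.22
|pC|² = (-0.3−3.3)² + (-7.2−(-5.8))² = 12.96 + 1.96 = 14.92
|pD|² = (-0.3−(-0.2))² + (-7.2−0.2)² = 0.01 + 54.76 = 54.77
|pE|² = (-0.3−(-6.6))² + (-7.2−0.8)² = 39.69 + 64 = 103.69
|pF|² = (-0.3−8.3)² + (-7.2−(-3.7))² = 73.96 + 12.25 = 86.21
|pG|² = (-0.3−0.4)² + (-7.2−(-2.3))² = 0.49 + 24.01 = 24.5
|pH|² = (-0.3−1.9)² + (-7.2−(-8.2))² = 4.84 + 1 = 5.84
Minimum is at H.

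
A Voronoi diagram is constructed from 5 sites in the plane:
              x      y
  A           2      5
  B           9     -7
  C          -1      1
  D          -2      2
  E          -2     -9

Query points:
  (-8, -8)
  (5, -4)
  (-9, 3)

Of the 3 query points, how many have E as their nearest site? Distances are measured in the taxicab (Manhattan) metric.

1

(-8, -8) — d to each: A:23, B:18, C:16, D:16, E:7 → nearest is E
(5, -4) — d to each: A:12, B:7, C:11, D:13, E:12 → nearest is B
(-9, 3) — d to each: A:13, B:28, C:10, D:8, E:19 → nearest is D
1 of the 3 points has E as nearest.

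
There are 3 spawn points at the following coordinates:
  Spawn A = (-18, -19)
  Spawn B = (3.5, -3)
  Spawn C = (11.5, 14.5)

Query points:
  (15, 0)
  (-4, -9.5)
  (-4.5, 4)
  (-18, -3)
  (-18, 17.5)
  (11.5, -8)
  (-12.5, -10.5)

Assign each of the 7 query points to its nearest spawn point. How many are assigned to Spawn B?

(15, 0) — d² to each: Spawn A:1450, Spawn B:141.25, Spawn C:222.5 → nearest is Spawn B
(-4, -9.5) — d² to each: Spawn A:286.25, Spawn B:98.5, Spawn C:816.25 → nearest is Spawn B
(-4.5, 4) — d² to each: Spawn A:711.25, Spawn B:113, Spawn C:366.25 → nearest is Spawn B
(-18, -3) — d² to each: Spawn A:256, Spawn B:462.25, Spawn C:1176.5 → nearest is Spawn A
(-18, 17.5) — d² to each: Spawn A:1332.25, Spawn B:882.5, Spawn C:879.25 → nearest is Spawn C
(11.5, -8) — d² to each: Spawn A:991.25, Spawn B:89, Spawn C:506.25 → nearest is Spawn B
(-12.5, -10.5) — d² to each: Spawn A:102.5, Spawn B:312.25, Spawn C:1201 → nearest is Spawn A
4 of the 7 points have Spawn B as nearest.

4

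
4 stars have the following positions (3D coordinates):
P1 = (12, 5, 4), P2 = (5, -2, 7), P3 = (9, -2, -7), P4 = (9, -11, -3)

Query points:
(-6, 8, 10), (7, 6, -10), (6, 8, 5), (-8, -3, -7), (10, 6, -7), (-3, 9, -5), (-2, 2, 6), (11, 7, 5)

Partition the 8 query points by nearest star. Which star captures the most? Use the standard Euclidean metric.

(-6, 8, 10) — d² to each: P1:369, P2:230, P3:614, P4:755 → nearest is P2
(7, 6, -10) — d² to each: P1:222, P2:357, P3:77, P4:342 → nearest is P3
(6, 8, 5) — d² to each: P1:46, P2:105, P3:253, P4:434 → nearest is P1
(-8, -3, -7) — d² to each: P1:585, P2:366, P3:290, P4:369 → nearest is P3
(10, 6, -7) — d² to each: P1:126, P2:285, P3:65, P4:306 → nearest is P3
(-3, 9, -5) — d² to each: P1:322, P2:329, P3:269, P4:548 → nearest is P3
(-2, 2, 6) — d² to each: P1:209, P2:66, P3:306, P4:371 → nearest is P2
(11, 7, 5) — d² to each: P1:6, P2:121, P3:229, P4:392 → nearest is P1
Tally — P1:2, P2:2, P3:4. P3 captures the most (4).

P3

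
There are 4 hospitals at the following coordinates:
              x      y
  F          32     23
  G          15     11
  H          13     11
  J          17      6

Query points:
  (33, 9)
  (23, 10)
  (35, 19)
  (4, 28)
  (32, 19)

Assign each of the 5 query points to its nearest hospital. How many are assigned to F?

3

(33, 9) — d² to each: F:197, G:328, H:404, J:265 → nearest is F
(23, 10) — d² to each: F:250, G:65, H:101, J:52 → nearest is J
(35, 19) — d² to each: F:25, G:464, H:548, J:493 → nearest is F
(4, 28) — d² to each: F:809, G:410, H:370, J:653 → nearest is H
(32, 19) — d² to each: F:16, G:353, H:425, J:394 → nearest is F
3 of the 5 points have F as nearest.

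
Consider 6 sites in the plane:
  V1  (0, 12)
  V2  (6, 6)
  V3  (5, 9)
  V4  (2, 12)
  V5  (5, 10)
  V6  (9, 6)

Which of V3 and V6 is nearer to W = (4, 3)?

V6

Compare squared distances:
|WV3|² = (4−5)² + (3−9)² = 1 + 36 = 37
|WV6|² = (4−9)² + (3−6)² = 25 + 9 = 34
37 > 34, so V6 is closer.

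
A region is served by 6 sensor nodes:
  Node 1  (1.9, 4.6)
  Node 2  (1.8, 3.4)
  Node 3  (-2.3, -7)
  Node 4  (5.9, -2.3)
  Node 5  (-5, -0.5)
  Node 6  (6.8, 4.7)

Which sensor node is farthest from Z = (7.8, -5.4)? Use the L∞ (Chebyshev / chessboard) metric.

d(Z, Node 1) = max(5.9, 10) = 10
d(Z, Node 2) = max(6, 8.8) = 8.8
d(Z, Node 3) = max(10.1, 1.6) = 10.1
d(Z, Node 4) = max(1.9, 3.1) = 3.1
d(Z, Node 5) = max(12.8, 4.9) = 12.8
d(Z, Node 6) = max(1, 10.1) = 10.1
The largest is to Node 5.

Node 5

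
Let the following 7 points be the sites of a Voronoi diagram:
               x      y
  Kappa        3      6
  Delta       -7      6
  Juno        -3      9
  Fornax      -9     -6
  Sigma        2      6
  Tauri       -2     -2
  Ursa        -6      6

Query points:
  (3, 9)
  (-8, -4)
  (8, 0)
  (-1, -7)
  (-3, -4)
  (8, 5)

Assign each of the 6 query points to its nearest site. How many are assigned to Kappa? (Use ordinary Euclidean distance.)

(3, 9) — d² to each: Kappa:9, Delta:109, Juno:36, Fornax:369, Sigma:10, Tauri:146, Ursa:90 → nearest is Kappa
(-8, -4) — d² to each: Kappa:221, Delta:101, Juno:194, Fornax:5, Sigma:200, Tauri:40, Ursa:104 → nearest is Fornax
(8, 0) — d² to each: Kappa:61, Delta:261, Juno:202, Fornax:325, Sigma:72, Tauri:104, Ursa:232 → nearest is Kappa
(-1, -7) — d² to each: Kappa:185, Delta:205, Juno:260, Fornax:65, Sigma:178, Tauri:26, Ursa:194 → nearest is Tauri
(-3, -4) — d² to each: Kappa:136, Delta:116, Juno:169, Fornax:40, Sigma:125, Tauri:5, Ursa:109 → nearest is Tauri
(8, 5) — d² to each: Kappa:26, Delta:226, Juno:137, Fornax:410, Sigma:37, Tauri:149, Ursa:197 → nearest is Kappa
3 of the 6 points have Kappa as nearest.

3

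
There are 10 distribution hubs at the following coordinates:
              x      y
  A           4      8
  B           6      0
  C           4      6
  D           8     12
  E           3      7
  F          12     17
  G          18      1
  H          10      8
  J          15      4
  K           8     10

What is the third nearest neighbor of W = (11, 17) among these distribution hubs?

Since √ is increasing, it suffices to compare squared distances:
|WA|² = 49 + 81 = 130
|WB|² = 25 + 289 = 314
|WC|² = 49 + 121 = 170
|WD|² = 9 + 25 = 34
|WE|² = 64 + 100 = 164
|WF|² = 1 + 0 = 1
|WG|² = 49 + 256 = 305
|WH|² = 1 + 81 = 82
|WJ|² = 16 + 169 = 185
|WK|² = 9 + 49 = 58
Sorted ascending: F, D, K, H, … — the third-nearest is K.

K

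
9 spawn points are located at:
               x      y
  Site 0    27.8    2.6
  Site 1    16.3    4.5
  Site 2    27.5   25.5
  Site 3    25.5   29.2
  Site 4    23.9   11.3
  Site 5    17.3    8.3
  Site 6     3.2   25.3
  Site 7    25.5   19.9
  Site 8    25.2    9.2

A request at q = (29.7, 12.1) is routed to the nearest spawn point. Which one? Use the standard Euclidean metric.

Compare squared distances (the ordering matches that of the actual distances):
d²(q, Site 0) = (29.7−27.8)² + (12.1−2.6)² = 3.61 + 90.25 = 93.86
d²(q, Site 1) = (29.7−16.3)² + (12.1−4.5)² = 179.56 + 57.76 = 237.32
d²(q, Site 2) = (29.7−27.5)² + (12.1−25.5)² = 4.84 + 179.56 = 184.4
d²(q, Site 3) = (29.7−25.5)² + (12.1−29.2)² = 17.64 + 292.41 = 310.05
d²(q, Site 4) = (29.7−23.9)² + (12.1−11.3)² = 33.64 + 0.64 = 34.28
d²(q, Site 5) = (29.7−17.3)² + (12.1−8.3)² = 153.76 + 14.44 = 168.2
d²(q, Site 6) = (29.7−3.2)² + (12.1−25.3)² = 702.25 + 174.24 = 876.49
d²(q, Site 7) = (29.7−25.5)² + (12.1−19.9)² = 17.64 + 60.84 = 78.48
d²(q, Site 8) = (29.7−25.2)² + (12.1−9.2)² = 20.25 + 8.41 = 28.66
Minimum is at Site 8.

Site 8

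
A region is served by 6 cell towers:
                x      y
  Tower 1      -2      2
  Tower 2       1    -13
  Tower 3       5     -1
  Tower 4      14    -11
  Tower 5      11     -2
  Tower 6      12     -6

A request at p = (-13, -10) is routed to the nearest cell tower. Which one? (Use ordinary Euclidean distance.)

Tower 2

Since √ is increasing, it suffices to compare squared distances:
d²(p, Tower 1) = 121 + 144 = 265
d²(p, Tower 2) = 196 + 9 = 205
d²(p, Tower 3) = 324 + 81 = 405
d²(p, Tower 4) = 729 + 1 = 730
d²(p, Tower 5) = 576 + 64 = 640
d²(p, Tower 6) = 625 + 16 = 641
Minimum is at Tower 2.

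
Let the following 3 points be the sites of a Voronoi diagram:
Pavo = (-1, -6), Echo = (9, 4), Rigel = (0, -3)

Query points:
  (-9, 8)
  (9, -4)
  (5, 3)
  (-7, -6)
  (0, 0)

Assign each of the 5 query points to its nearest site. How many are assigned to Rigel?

(-9, 8) — d² to each: Pavo:260, Echo:340, Rigel:202 → nearest is Rigel
(9, -4) — d² to each: Pavo:104, Echo:64, Rigel:82 → nearest is Echo
(5, 3) — d² to each: Pavo:117, Echo:17, Rigel:61 → nearest is Echo
(-7, -6) — d² to each: Pavo:36, Echo:356, Rigel:58 → nearest is Pavo
(0, 0) — d² to each: Pavo:37, Echo:97, Rigel:9 → nearest is Rigel
2 of the 5 points have Rigel as nearest.

2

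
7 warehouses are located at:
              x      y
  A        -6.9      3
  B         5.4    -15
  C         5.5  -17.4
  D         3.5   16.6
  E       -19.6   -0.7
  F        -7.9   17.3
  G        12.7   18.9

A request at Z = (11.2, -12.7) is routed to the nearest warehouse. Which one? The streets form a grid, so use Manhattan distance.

d(Z,A) = |11.2−(-6.9)| + |-12.7−3| = 18.1 + 15.7 = 33.8
d(Z,B) = |11.2−5.4| + |-12.7−(-15)| = 5.8 + 2.3 = 8.1
d(Z,C) = |11.2−5.5| + |-12.7−(-17.4)| = 5.7 + 4.7 = 10.4
d(Z,D) = |11.2−3.5| + |-12.7−16.6| = 7.7 + 29.3 = 37
d(Z,E) = |11.2−(-19.6)| + |-12.7−(-0.7)| = 30.8 + 12 = 42.8
d(Z,F) = |11.2−(-7.9)| + |-12.7−17.3| = 19.1 + 30 = 49.1
d(Z,G) = |11.2−12.7| + |-12.7−18.9| = 1.5 + 31.6 = 33.1
B is nearest.

B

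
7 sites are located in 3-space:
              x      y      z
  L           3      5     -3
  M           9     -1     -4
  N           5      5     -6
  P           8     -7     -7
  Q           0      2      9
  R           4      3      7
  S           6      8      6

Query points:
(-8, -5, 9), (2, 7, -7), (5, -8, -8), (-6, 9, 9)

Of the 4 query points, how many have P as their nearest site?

(-8, -5, 9) — d² to each: L:365, M:474, N:494, P:516, Q:113, R:212, S:374 → nearest is Q
(2, 7, -7) — d² to each: L:21, M:122, N:14, P:232, Q:285, R:216, S:186 → nearest is N
(5, -8, -8) — d² to each: L:198, M:81, N:173, P:11, Q:414, R:347, S:453 → nearest is P
(-6, 9, 9) — d² to each: L:241, M:494, N:362, P:708, Q:85, R:140, S:154 → nearest is Q
1 of the 4 points has P as nearest.

1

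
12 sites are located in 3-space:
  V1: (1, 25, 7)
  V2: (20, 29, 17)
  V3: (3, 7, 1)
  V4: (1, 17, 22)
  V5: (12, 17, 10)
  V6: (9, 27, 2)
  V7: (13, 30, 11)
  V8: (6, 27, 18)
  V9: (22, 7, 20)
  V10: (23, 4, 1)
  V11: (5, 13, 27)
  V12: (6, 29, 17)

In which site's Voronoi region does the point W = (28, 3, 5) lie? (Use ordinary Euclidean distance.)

Squared Euclidean distances:
|WV1|² = (28−1)² + (3−25)² + (5−7)² = 729 + 484 + 4 = 1217
|WV2|² = (28−20)² + (3−29)² + (5−17)² = 64 + 676 + 144 = 884
|WV3|² = (28−3)² + (3−7)² + (5−1)² = 625 + 16 + 16 = 657
|WV4|² = (28−1)² + (3−17)² + (5−22)² = 729 + 196 + 289 = 1214
|WV5|² = (28−12)² + (3−17)² + (5−10)² = 256 + 196 + 25 = 477
|WV6|² = (28−9)² + (3−27)² + (5−2)² = 361 + 576 + 9 = 946
|WV7|² = (28−13)² + (3−30)² + (5−11)² = 225 + 729 + 36 = 990
|WV8|² = (28−6)² + (3−27)² + (5−18)² = 484 + 576 + 169 = 1229
|WV9|² = (28−22)² + (3−7)² + (5−20)² = 36 + 16 + 225 = 277
d²(W, V10) = (28−23)² + (3−4)² + (5−1)² = 25 + 1 + 16 = 42
d²(W, V11) = (28−5)² + (3−13)² + (5−27)² = 529 + 100 + 484 = 1113
d²(W, V12) = (28−6)² + (3−29)² + (5−17)² = 484 + 676 + 144 = 1304
V10 is nearest.

V10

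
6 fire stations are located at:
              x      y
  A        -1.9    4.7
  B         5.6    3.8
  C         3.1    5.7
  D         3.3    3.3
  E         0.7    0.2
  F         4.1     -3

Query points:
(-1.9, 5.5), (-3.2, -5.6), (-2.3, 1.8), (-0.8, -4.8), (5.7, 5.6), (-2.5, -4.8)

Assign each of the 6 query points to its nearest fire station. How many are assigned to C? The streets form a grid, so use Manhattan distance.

0

(-1.9, 5.5) — d to each: A:0.8, B:9.2, C:5.2, D:7.4, E:7.9, F:14.5 → nearest is A
(-3.2, -5.6) — d to each: A:11.6, B:18.2, C:17.6, D:15.4, E:9.7, F:9.9 → nearest is E
(-2.3, 1.8) — d to each: A:3.3, B:9.9, C:9.3, D:7.1, E:4.6, F:11.2 → nearest is A
(-0.8, -4.8) — d to each: A:10.6, B:15, C:14.4, D:12.2, E:6.5, F:6.7 → nearest is E
(5.7, 5.6) — d to each: A:8.5, B:1.9, C:2.7, D:4.7, E:10.4, F:10.2 → nearest is B
(-2.5, -4.8) — d to each: A:10.1, B:16.7, C:16.1, D:13.9, E:8.2, F:8.4 → nearest is E
0 of the 6 points have C as nearest.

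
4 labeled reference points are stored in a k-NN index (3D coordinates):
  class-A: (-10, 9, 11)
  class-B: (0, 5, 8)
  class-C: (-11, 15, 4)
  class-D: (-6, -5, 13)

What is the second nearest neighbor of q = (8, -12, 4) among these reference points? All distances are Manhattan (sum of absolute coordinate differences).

class-D

d(q, class-A) = 18 + 21 + 7 = 46
d(q, class-B) = 8 + 17 + 4 = 29
d(q, class-C) = 19 + 27 + 0 = 46
d(q, class-D) = 14 + 7 + 9 = 30
Sorted ascending: class-B, class-D, class-A, … — the second-nearest is class-D.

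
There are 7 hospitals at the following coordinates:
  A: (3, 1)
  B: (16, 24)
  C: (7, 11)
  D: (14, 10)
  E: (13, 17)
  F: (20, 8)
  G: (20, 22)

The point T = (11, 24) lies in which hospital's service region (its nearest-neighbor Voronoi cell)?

B

Squared Euclidean distances:
|TA|² = (11−3)² + (24−1)² = 64 + 529 = 593
|TB|² = (11−16)² + (24−24)² = 25 + 0 = 25
|TC|² = (11−7)² + (24−11)² = 16 + 169 = 185
|TD|² = (11−14)² + (24−10)² = 9 + 196 = 205
|TE|² = (11−13)² + (24−17)² = 4 + 49 = 53
|TF|² = (11−20)² + (24−8)² = 81 + 256 = 337
|TG|² = (11−20)² + (24−22)² = 81 + 4 = 85
Minimum is at B.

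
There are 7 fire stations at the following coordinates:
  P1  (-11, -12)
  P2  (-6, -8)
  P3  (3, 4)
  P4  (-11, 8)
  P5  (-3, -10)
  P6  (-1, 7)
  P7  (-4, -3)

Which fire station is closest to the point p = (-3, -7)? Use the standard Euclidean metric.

P5

Compare squared distances (the ordering matches that of the actual distances):
|pP1|² = (-3−(-11))² + (-7−(-12))² = 64 + 25 = 89
|pP2|² = (-3−(-6))² + (-7−(-8))² = 9 + 1 = 10
|pP3|² = (-3−3)² + (-7−4)² = 36 + 121 = 157
|pP4|² = (-3−(-11))² + (-7−8)² = 64 + 225 = 289
|pP5|² = (-3−(-3))² + (-7−(-10))² = 0 + 9 = 9
|pP6|² = (-3−(-1))² + (-7−7)² = 4 + 196 = 200
|pP7|² = (-3−(-4))² + (-7−(-3))² = 1 + 16 = 17
Minimum is at P5.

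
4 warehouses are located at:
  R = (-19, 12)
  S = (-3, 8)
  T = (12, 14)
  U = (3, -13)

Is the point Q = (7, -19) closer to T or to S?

S

Compare squared distances:
|QT|² = (7−12)² + (-19−14)² = 25 + 1089 = 1114
|QS|² = (7−(-3))² + (-19−8)² = 100 + 729 = 829
1114 > 829, so S is closer.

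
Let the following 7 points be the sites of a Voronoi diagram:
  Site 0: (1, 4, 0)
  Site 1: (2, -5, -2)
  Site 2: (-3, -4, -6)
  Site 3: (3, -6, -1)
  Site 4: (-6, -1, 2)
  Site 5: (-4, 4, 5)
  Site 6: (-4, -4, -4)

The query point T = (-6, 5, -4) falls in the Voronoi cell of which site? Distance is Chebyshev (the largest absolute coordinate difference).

Site 4

d(T, Site 0) = max(7, 1, 4) = 7
d(T, Site 1) = max(8, 10, 2) = 10
d(T, Site 2) = max(3, 9, 2) = 9
d(T, Site 3) = max(9, 11, 3) = 11
d(T, Site 4) = max(0, 6, 6) = 6
d(T, Site 5) = max(2, 1, 9) = 9
d(T, Site 6) = max(2, 9, 0) = 9
The smallest is to Site 4, so T lies in the Voronoi region of Site 4.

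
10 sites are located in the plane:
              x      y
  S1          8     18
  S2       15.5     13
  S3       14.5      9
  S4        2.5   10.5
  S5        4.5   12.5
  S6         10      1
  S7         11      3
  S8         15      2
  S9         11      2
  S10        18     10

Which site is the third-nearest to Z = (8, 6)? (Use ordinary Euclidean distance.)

Squared Euclidean distances:
|ZS1|² = (8−8)² + (6−18)² = 0 + 144 = 144
|ZS2|² = (8−15.5)² + (6−13)² = 56.25 + 49 = 105.25
|ZS3|² = (8−14.5)² + (6−9)² = 42.25 + 9 = 51.25
|ZS4|² = (8−2.5)² + (6−10.5)² = 30.25 + 20.25 = 50.5
|ZS5|² = (8−4.5)² + (6−12.5)² = 12.25 + 42.25 = 54.5
|ZS6|² = (8−10)² + (6−1)² = 4 + 25 = 29
|ZS7|² = (8−11)² + (6−3)² = 9 + 9 = 18
|ZS8|² = (8−15)² + (6−2)² = 49 + 16 = 65
|ZS9|² = (8−11)² + (6−2)² = 9 + 16 = 25
d²(Z, S10) = (8−18)² + (6−10)² = 100 + 16 = 116
Sorted ascending: S7, S9, S6, S4, … — the third-nearest is S6.

S6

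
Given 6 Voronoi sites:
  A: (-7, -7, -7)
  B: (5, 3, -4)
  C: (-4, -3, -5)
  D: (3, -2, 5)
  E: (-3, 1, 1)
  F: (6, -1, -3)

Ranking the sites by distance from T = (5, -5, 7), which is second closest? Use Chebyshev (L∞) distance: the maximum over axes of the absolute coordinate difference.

E

d(T,A) = max(12, 2, 14) = 14
d(T,B) = max(0, 8, 11) = 11
d(T,C) = max(9, 2, 12) = 12
d(T,D) = max(2, 3, 2) = 3
d(T,E) = max(8, 6, 6) = 8
d(T,F) = max(1, 4, 10) = 10
Sorted ascending: D, E, F, … — the second-nearest is E.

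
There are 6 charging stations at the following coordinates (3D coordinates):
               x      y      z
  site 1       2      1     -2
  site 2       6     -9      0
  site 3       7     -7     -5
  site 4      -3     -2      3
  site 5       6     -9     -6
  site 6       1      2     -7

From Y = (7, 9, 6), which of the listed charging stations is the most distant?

Since √ is increasing, it suffices to compare squared distances:
d²(Y, site 1) = (7−2)² + (9−1)² + (6−(-2))² = 25 + 64 + 64 = 153
d²(Y, site 2) = (7−6)² + (9−(-9))² + (6−0)² = 1 + 324 + 36 = 361
d²(Y, site 3) = (7−7)² + (9−(-7))² + (6−(-5))² = 0 + 256 + 121 = 377
d²(Y, site 4) = (7−(-3))² + (9−(-2))² + (6−3)² = 100 + 121 + 9 = 230
d²(Y, site 5) = (7−6)² + (9−(-9))² + (6−(-6))² = 1 + 324 + 144 = 469
d²(Y, site 6) = (7−1)² + (9−2)² + (6−(-7))² = 36 + 49 + 169 = 254
The largest is to site 5.

site 5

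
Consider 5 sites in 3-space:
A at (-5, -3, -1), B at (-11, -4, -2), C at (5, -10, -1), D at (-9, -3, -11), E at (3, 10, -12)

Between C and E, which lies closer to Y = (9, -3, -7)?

Compare squared distances:
|YC|² = (9−5)² + (-3−(-10))² + (-7−(-1))² = 16 + 49 + 36 = 101
|YE|² = (9−3)² + (-3−10)² + (-7−(-12))² = 36 + 169 + 25 = 230
101 < 230, so C is closer.

C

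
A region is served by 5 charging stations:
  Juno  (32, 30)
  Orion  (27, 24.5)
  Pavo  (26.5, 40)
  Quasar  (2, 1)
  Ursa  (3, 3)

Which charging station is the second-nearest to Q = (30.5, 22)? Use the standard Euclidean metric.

Juno

Since √ is increasing, it suffices to compare squared distances:
d²(Q, Juno) = (30.5−32)² + (22−30)² = 2.25 + 64 = 66.25
d²(Q, Orion) = (30.5−27)² + (22−24.5)² = 12.25 + 6.25 = 18.5
d²(Q, Pavo) = (30.5−26.5)² + (22−40)² = 16 + 324 = 340
d²(Q, Quasar) = (30.5−2)² + (22−1)² = 812.25 + 441 = 1253.25
d²(Q, Ursa) = (30.5−3)² + (22−3)² = 756.25 + 361 = 1117.25
Sorted ascending: Orion, Juno, Pavo, … — the second-nearest is Juno.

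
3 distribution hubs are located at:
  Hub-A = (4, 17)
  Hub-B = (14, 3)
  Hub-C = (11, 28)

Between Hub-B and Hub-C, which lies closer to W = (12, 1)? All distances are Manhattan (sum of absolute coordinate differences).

d(W, Hub-B) = |12−14| + |1−3| = 2 + 2 = 4
d(W, Hub-C) = |12−11| + |1−28| = 1 + 27 = 28
4 < 28, so Hub-B is closer.

Hub-B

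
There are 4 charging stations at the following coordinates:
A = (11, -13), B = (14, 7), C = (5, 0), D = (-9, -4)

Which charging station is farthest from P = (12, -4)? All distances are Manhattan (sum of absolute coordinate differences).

D

d(P,A) = 1 + 9 = 10
d(P,B) = 2 + 11 = 13
d(P,C) = 7 + 4 = 11
d(P,D) = 21 + 0 = 21
The largest is to D.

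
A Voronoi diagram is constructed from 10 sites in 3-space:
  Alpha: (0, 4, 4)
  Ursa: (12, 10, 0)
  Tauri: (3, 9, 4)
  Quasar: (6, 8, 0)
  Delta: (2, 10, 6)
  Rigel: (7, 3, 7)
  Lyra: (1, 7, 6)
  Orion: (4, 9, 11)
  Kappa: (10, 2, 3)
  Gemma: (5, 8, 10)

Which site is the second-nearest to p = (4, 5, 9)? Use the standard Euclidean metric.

Since √ is increasing, it suffices to compare squared distances:
d²(p, Alpha) = (4−0)² + (5−4)² + (9−4)² = 16 + 1 + 25 = 42
d²(p, Ursa) = (4−12)² + (5−10)² + (9−0)² = 64 + 25 + 81 = 170
d²(p, Tauri) = (4−3)² + (5−9)² + (9−4)² = 1 + 16 + 25 = 42
d²(p, Quasar) = (4−6)² + (5−8)² + (9−0)² = 4 + 9 + 81 = 94
d²(p, Delta) = (4−2)² + (5−10)² + (9−6)² = 4 + 25 + 9 = 38
d²(p, Rigel) = (4−7)² + (5−3)² + (9−7)² = 9 + 4 + 4 = 17
d²(p, Lyra) = (4−1)² + (5−7)² + (9−6)² = 9 + 4 + 9 = 22
d²(p, Orion) = (4−4)² + (5−9)² + (9−11)² = 0 + 16 + 4 = 20
d²(p, Kappa) = (4−10)² + (5−2)² + (9−3)² = 36 + 9 + 36 = 81
d²(p, Gemma) = (4−5)² + (5−8)² + (9−10)² = 1 + 9 + 1 = 11
Sorted ascending: Gemma, Rigel, Orion, … — the second-nearest is Rigel.

Rigel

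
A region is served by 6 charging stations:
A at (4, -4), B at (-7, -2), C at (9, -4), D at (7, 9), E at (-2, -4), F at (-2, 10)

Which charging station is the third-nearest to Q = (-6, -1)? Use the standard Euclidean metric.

Compare squared distances (the ordering matches that of the actual distances):
|QA|² = (-6−4)² + (-1−(-4))² = 100 + 9 = 109
|QB|² = (-6−(-7))² + (-1−(-2))² = 1 + 1 = 2
|QC|² = (-6−9)² + (-1−(-4))² = 225 + 9 = 234
|QD|² = (-6−7)² + (-1−9)² = 169 + 100 = 269
|QE|² = (-6−(-2))² + (-1−(-4))² = 16 + 9 = 25
|QF|² = (-6−(-2))² + (-1−10)² = 16 + 121 = 137
Sorted ascending: B, E, A, F, … — the third-nearest is A.

A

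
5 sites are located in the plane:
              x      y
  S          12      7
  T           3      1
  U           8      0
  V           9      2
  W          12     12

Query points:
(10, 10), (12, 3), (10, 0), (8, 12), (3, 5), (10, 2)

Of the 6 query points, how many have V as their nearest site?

2

(10, 10) — d² to each: S:13, T:130, U:104, V:65, W:8 → nearest is W
(12, 3) — d² to each: S:16, T:85, U:25, V:10, W:81 → nearest is V
(10, 0) — d² to each: S:53, T:50, U:4, V:5, W:148 → nearest is U
(8, 12) — d² to each: S:41, T:146, U:144, V:101, W:16 → nearest is W
(3, 5) — d² to each: S:85, T:16, U:50, V:45, W:130 → nearest is T
(10, 2) — d² to each: S:29, T:50, U:8, V:1, W:104 → nearest is V
2 of the 6 points have V as nearest.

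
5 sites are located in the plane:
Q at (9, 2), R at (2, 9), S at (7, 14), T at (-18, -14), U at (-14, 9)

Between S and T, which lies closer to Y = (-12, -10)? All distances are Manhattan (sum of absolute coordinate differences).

d(Y,S) = |-12−7| + |-10−14| = 19 + 24 = 43
d(Y,T) = |-12−(-18)| + |-10−(-14)| = 6 + 4 = 10
43 > 10, so T is closer.

T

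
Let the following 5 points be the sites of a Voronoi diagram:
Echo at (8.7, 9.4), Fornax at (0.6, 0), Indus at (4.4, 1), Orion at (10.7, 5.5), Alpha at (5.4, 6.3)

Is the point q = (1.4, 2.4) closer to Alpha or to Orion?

Compare squared distances:
d²(q, Alpha) = (1.4−5.4)² + (2.4−6.3)² = 16 + 15.21 = 31.21
d²(q, Orion) = (1.4−10.7)² + (2.4−5.5)² = 86.49 + 9.61 = 96.1
31.21 < 96.1, so Alpha is closer.

Alpha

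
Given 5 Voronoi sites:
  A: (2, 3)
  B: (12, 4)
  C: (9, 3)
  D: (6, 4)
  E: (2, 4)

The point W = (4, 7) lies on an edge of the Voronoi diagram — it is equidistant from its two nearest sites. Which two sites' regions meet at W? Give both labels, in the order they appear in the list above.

D and E

Squared distances from W to each site:
|WA|² = (4−2)² + (7−3)² = 4 + 16 = 20
|WB|² = (4−12)² + (7−4)² = 64 + 9 = 73
|WC|² = (4−9)² + (7−3)² = 25 + 16 = 41
|WD|² = (4−6)² + (7−4)² = 4 + 9 = 13
|WE|² = (4−2)² + (7−4)² = 4 + 9 = 13
W is equidistant from D and E (both at squared distance 13), and every other site is strictly farther — so W lies on the D–E Voronoi edge.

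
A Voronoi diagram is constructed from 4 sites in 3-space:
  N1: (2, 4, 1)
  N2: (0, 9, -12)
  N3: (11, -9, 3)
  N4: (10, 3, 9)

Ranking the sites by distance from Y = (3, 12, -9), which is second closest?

Squared Euclidean distances:
|YN1|² = (3−2)² + (12−4)² + (-9−1)² = 1 + 64 + 100 = 165
|YN2|² = (3−0)² + (12−9)² + (-9−(-12))² = 9 + 9 + 9 = 27
|YN3|² = (3−11)² + (12−(-9))² + (-9−3)² = 64 + 441 + 144 = 649
|YN4|² = (3−10)² + (12−3)² + (-9−9)² = 49 + 81 + 324 = 454
Sorted ascending: N2, N1, N4, … — the second-nearest is N1.

N1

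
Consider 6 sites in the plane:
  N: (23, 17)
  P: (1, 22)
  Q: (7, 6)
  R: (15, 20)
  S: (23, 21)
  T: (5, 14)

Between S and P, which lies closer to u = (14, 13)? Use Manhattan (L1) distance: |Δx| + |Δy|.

d(u,S) = |14−23| + |13−21| = 9 + 8 = 17
d(u,P) = |14−1| + |13−22| = 13 + 9 = 22
17 < 22, so S is closer.

S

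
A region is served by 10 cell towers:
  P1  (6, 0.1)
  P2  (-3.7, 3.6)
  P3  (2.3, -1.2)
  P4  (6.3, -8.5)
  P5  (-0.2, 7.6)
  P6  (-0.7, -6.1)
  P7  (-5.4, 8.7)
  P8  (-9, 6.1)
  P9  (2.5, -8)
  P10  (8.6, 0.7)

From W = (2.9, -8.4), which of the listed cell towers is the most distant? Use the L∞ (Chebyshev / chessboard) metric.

P7

d(W,P1) = max(3.1, 8.5) = 8.5
d(W,P2) = max(6.6, 12) = 12
d(W,P3) = max(0.6, 7.2) = 7.2
d(W,P4) = max(3.4, 0.1) = 3.4
d(W,P5) = max(3.1, 16) = 16
d(W,P6) = max(3.6, 2.3) = 3.6
d(W,P7) = max(8.3, 17.1) = 17.1
d(W,P8) = max(11.9, 14.5) = 14.5
d(W,P9) = max(0.4, 0.4) = 0.4
d(W, P10) = max(5.7, 9.1) = 9.1
The largest is to P7.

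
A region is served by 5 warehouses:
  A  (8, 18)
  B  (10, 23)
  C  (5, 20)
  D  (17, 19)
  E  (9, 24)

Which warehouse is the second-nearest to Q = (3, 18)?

Squared Euclidean distances:
|QA|² = (3−8)² + (18−18)² = 25 + 0 = 25
|QB|² = (3−10)² + (18−23)² = 49 + 25 = 74
|QC|² = (3−5)² + (18−20)² = 4 + 4 = 8
|QD|² = (3−17)² + (18−19)² = 196 + 1 = 197
|QE|² = (3−9)² + (18−24)² = 36 + 36 = 72
Sorted ascending: C, A, E, … — the second-nearest is A.

A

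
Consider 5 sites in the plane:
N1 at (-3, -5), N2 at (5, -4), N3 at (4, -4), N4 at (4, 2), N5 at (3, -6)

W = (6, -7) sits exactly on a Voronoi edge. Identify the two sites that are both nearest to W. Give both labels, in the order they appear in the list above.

Squared distances from W to each site:
|WN1|² = 81 + 4 = 85
|WN2|² = 1 + 9 = 10
|WN3|² = 4 + 9 = 13
|WN4|² = 4 + 81 = 85
|WN5|² = 9 + 1 = 10
W is equidistant from N2 and N5 (both at squared distance 10), and every other site is strictly farther — so W lies on the N2–N5 Voronoi edge.

N2 and N5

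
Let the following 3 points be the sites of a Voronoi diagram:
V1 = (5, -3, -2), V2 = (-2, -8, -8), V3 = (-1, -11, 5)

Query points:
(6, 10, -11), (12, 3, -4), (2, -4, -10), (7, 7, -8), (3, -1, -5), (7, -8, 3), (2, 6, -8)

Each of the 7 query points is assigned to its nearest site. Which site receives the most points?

(6, 10, -11) — d² to each: V1:251, V2:397, V3:746 → nearest is V1
(12, 3, -4) — d² to each: V1:89, V2:333, V3:446 → nearest is V1
(2, -4, -10) — d² to each: V1:74, V2:36, V3:283 → nearest is V2
(7, 7, -8) — d² to each: V1:140, V2:306, V3:557 → nearest is V1
(3, -1, -5) — d² to each: V1:17, V2:83, V3:216 → nearest is V1
(7, -8, 3) — d² to each: V1:54, V2:202, V3:77 → nearest is V1
(2, 6, -8) — d² to each: V1:126, V2:212, V3:467 → nearest is V1
Tally — V1:6, V2:1. V1 captures the most (6).

V1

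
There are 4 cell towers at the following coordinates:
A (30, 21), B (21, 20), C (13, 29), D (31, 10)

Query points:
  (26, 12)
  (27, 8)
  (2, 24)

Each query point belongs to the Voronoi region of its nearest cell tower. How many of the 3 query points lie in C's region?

(26, 12) — d² to each: A:97, B:89, C:458, D:29 → nearest is D
(27, 8) — d² to each: A:178, B:180, C:637, D:20 → nearest is D
(2, 24) — d² to each: A:793, B:377, C:146, D:1037 → nearest is C
1 of the 3 points has C as nearest.

1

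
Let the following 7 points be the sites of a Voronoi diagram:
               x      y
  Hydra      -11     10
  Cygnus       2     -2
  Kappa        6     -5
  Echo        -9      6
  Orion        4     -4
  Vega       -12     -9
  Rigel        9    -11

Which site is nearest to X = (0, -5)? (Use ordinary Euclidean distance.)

Cygnus

Compare squared distances (the ordering matches that of the actual distances):
d²(X, Hydra) = (0−(-11))² + (-5−10)² = 121 + 225 = 346
d²(X, Cygnus) = (0−2)² + (-5−(-2))² = 4 + 9 = 13
d²(X, Kappa) = (0−6)² + (-5−(-5))² = 36 + 0 = 36
d²(X, Echo) = (0−(-9))² + (-5−6)² = 81 + 121 = 202
d²(X, Orion) = (0−4)² + (-5−(-4))² = 16 + 1 = 17
d²(X, Vega) = (0−(-12))² + (-5−(-9))² = 144 + 16 = 160
d²(X, Rigel) = (0−9)² + (-5−(-11))² = 81 + 36 = 117
Minimum is at Cygnus.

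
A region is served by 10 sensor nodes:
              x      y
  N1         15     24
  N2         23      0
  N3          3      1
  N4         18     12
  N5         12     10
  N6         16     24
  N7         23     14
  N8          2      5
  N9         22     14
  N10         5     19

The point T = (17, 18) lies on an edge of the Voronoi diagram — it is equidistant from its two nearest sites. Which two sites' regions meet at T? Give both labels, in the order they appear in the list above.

N4 and N6

Squared distances from T to each site:
|TN1|² = 4 + 36 = 40
|TN2|² = 36 + 324 = 360
|TN3|² = 196 + 289 = 485
|TN4|² = 1 + 36 = 37
|TN5|² = 25 + 64 = 89
|TN6|² = 1 + 36 = 37
|TN7|² = 36 + 16 = 52
|TN8|² = 225 + 169 = 394
|TN9|² = 25 + 16 = 41
d²(T, N10) = 144 + 1 = 145
T is equidistant from N4 and N6 (both at squared distance 37), and every other site is strictly farther — so T lies on the N4–N6 Voronoi edge.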